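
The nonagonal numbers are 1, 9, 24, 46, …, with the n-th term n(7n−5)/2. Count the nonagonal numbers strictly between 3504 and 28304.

58

The n-th nonagonal number is n(7n−5)/2.
Smallest index with value > 3504: n = 33 (giving 3729).
Largest index with value < 28304: n = 90 (giving 28125).
Indices 33 through 90: 58 terms.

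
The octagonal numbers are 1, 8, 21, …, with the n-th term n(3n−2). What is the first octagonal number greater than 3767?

Solve n(3n−2) > 3767 for integer n.
The largest n with value ≤ 3767 is 35 (since 3605 ≤ 3767 < 3816), so the first above is n = 36, value 3816.

3816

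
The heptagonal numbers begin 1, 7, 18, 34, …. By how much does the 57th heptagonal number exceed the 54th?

828

57·(5·57 − 3)/2 = 8037 and 54·(5·54 − 3)/2 = 7209.
Difference: 8037 − 7209 = 828.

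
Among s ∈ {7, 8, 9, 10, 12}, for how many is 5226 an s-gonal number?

1

s = 7: P(7, 46) = 5221 and P(7, 47) = 5452; 5226 is not s-gonal.
s = 8: P(8, 42) = 5208 and P(8, 43) = 5461; 5226 is not s-gonal.
s = 9: P(9, 39) = 5226. ✓
s = 10: P(10, 36) = 5076 and P(10, 37) = 5365; 5226 is not s-gonal.
s = 12: P(12, 32) = 4992 and P(12, 33) = 5313; 5226 is not s-gonal.
Hits: s ∈ {9} → 1.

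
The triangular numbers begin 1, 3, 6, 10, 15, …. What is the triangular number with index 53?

1431

The 53rd triangular number is n(n+1)/2 with n = 53.
53·54/2 = 2862/2 = 1431.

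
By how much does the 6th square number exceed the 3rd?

27

6² = 36 and 3² = 9.
Difference: 36 − 9 = 27.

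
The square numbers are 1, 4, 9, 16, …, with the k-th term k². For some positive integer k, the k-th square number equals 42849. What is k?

We need n² = 42849, so n = √42849 = 207.

207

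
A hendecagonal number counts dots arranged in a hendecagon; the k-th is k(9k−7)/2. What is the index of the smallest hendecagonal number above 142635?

Solve n(9n−7)/2 > 142635 for integer n.
The largest n with value ≤ 142635 is 178 (since 141955 ≤ 142635 < 143558), so the first above is n = 179, value 143558.

179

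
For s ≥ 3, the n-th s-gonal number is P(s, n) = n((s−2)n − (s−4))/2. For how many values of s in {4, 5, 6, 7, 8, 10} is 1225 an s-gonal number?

s = 4: P(4, 35) = 1225. ✓
s = 5: P(5, 28) = 1162 and P(5, 29) = 1247; 1225 is not s-gonal.
s = 6: P(6, 25) = 1225. ✓
s = 7: P(7, 22) = 1177 and P(7, 23) = 1288; 1225 is not s-gonal.
s = 8: P(8, 20) = 1160 and P(8, 21) = 1281; 1225 is not s-gonal.
s = 10: P(10, 17) = 1105 and P(10, 18) = 1242; 1225 is not s-gonal.
Hits: s ∈ {4, 6} → 2.

2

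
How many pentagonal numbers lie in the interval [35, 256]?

9

The n-th pentagonal number is n(3n−1)/2.
Smallest index with value ≥ 35: n = 5 (giving 35).
Largest index with value ≤ 256: n = 13 (giving 247).
Indices 5 through 13: 9 terms.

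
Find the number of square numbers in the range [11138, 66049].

The n-th square number is n².
Smallest index with value ≥ 11138: n = 106 (giving 11236).
Largest index with value ≤ 66049: n = 257 (giving 66049).
Indices 106 through 257: 152 terms.

152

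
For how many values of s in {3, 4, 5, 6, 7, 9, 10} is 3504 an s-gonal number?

s = 3: P(3, 83) = 3486 and P(3, 84) = 3570; 3504 is not s-gonal.
s = 4: P(4, 59) = 3481 and P(4, 60) = 3600; 3504 is not s-gonal.
s = 5: P(5, 48) = 3432 and P(5, 49) = 3577; 3504 is not s-gonal.
s = 6: P(6, 42) = 3486 and P(6, 43) = 3655; 3504 is not s-gonal.
s = 7: P(7, 37) = 3367 and P(7, 38) = 3553; 3504 is not s-gonal.
s = 9: P(9, 32) = 3504. ✓
s = 10: P(10, 29) = 3277 and P(10, 30) = 3510; 3504 is not s-gonal.
Hits: s ∈ {9} → 1.

1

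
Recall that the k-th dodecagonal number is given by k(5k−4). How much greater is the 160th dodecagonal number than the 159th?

1591

Consecutive dodecagonal numbers differ by 10n − 9: here 10·160 − 9 = 1591.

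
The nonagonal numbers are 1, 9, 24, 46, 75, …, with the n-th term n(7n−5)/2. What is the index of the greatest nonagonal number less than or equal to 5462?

Solve n(7n−5)/2 ≤ 5462 for integer n.
n = 39 gives 5226 ≤ 5462, while n = 40 gives 5500 > 5462; so the answer is index 39.

39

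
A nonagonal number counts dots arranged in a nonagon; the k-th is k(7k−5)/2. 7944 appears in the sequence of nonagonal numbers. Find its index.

Set n(7n−5)/2 = 7944, giving 7n² − 5n − 15888 = 0.
The discriminant is 25 + 56·7944 = 444889, and √444889 = 667.
So n = (5 + 667) / 14 = 672/14 = 48.
Check: 48·(7·48 − 5)/2 = 7944. ✓

48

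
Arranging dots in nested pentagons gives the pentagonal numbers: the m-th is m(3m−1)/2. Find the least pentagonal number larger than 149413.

149626

Solve n(3n−1)/2 > 149413 for integer n.
The largest n with value ≤ 149413 is 315 (since 148680 ≤ 149413 < 149626), so the first above is n = 316, value 149626.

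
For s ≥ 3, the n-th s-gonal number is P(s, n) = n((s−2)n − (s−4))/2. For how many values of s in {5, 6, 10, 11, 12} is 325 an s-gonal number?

s = 5: P(5, 14) = 287 and P(5, 15) = 330; 325 is not s-gonal.
s = 6: P(6, 13) = 325. ✓
s = 10: P(10, 9) = 297 and P(10, 10) = 370; 325 is not s-gonal.
s = 11: P(11, 8) = 260 and P(11, 9) = 333; 325 is not s-gonal.
s = 12: P(12, 8) = 288 and P(12, 9) = 369; 325 is not s-gonal.
Hits: s ∈ {6} → 1.

1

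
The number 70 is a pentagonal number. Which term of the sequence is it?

7

Set n(3n−1)/2 = 70, giving 3n² − n − 140 = 0.
The discriminant is 1 + 24·70 = 1681, and √1681 = 41.
So n = (1 + 41) / 6 = 42/6 = 7.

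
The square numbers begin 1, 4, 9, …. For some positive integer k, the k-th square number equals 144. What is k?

We need n² = 144, so n = √144 = 12.
Check: 12² = 144. ✓

12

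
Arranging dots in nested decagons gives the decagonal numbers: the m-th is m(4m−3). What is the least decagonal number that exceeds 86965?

Solve n(4n−3) > 86965 for integer n.
The largest n with value ≤ 86965 is 147 (since 85995 ≤ 86965 < 87172), so the first above is n = 148, value 87172.

87172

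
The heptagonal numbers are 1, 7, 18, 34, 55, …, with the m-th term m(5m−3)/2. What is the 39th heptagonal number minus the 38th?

191

Consecutive heptagonal numbers differ by 5n − 4: here 5·39 − 4 = 191.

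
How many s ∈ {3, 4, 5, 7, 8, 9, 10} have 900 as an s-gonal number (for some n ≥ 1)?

1

s = 3: P(3, 41) = 861 and P(3, 42) = 903; 900 is not s-gonal.
s = 4: P(4, 30) = 900. ✓
s = 5: P(5, 24) = 852 and P(5, 25) = 925; 900 is not s-gonal.
s = 7: P(7, 19) = 874 and P(7, 20) = 970; 900 is not s-gonal.
s = 8: P(8, 17) = 833 and P(8, 18) = 936; 900 is not s-gonal.
s = 9: P(9, 16) = 856 and P(9, 17) = 969; 900 is not s-gonal.
s = 10: P(10, 15) = 855 and P(10, 16) = 976; 900 is not s-gonal.
Hits: s ∈ {4} → 1.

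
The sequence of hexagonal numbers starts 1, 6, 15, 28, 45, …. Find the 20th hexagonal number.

20·(2·20 − 1) = 20·39 = 780.

780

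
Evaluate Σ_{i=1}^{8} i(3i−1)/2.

288

Σ i(3i−1)/2 = (3Σi² − Σi) / 2 over i = 1..8.
Σi = 36 and Σi² = 204.
(3·204 − 1·36) / 2 = 576/2 = 288.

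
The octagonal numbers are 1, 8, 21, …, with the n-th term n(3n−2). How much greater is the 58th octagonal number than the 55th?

58·(3·58 − 2) = 9976 and 55·(3·55 − 2) = 8965.
Difference: 9976 − 8965 = 1011.

1011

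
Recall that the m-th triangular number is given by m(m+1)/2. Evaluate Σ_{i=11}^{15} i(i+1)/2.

460

Σ i(i+1)/2 = (Σi² + Σi) / 2 over i = 11..15.
Σi = 120 − 55 = 65 and Σi² = 1240 − 385 = 855.
(1·855 + 1·65) / 2 = 920/2 = 460.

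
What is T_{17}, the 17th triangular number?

The 17th triangular number is n(n+1)/2 with n = 17.
17·18/2 = 306/2 = 153.

153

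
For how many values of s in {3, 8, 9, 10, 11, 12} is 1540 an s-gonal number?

2

s = 3: P(3, 55) = 1540. ✓
s = 8: P(8, 22) = 1408 and P(8, 23) = 1541; 1540 is not s-gonal.
s = 9: P(9, 21) = 1491 and P(9, 22) = 1639; 1540 is not s-gonal.
s = 10: P(10, 20) = 1540. ✓
s = 11: P(11, 18) = 1395 and P(11, 19) = 1558; 1540 is not s-gonal.
s = 12: P(12, 17) = 1377 and P(12, 18) = 1548; 1540 is not s-gonal.
Hits: s ∈ {3, 10} → 2.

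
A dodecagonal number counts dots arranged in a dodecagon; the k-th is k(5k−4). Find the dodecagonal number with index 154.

The 154th dodecagonal number is n(5n−4) with n = 154.
154·(5·154 − 4) = 154·766 = 117964.

117964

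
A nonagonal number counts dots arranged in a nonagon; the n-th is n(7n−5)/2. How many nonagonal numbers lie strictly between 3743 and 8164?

The n-th nonagonal number is n(7n−5)/2.
Smallest index with value > 3743: n = 34 (giving 3961).
Largest index with value < 8164: n = 48 (giving 7944).
Indices 34 through 48: 15 terms.

15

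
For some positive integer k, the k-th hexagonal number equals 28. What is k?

4

Set n(2n−1) = 28, giving 2n² − n − 28 = 0.
The discriminant is 1 + 8·28 = 225, and √225 = 15.
So n = (1 + 15) / 4 = 16/4 = 4.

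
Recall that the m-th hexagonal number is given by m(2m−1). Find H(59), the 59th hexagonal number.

6903

The 59th hexagonal number is n(2n−1) with n = 59.
59·(2·59 − 1) = 59·117 = 6903.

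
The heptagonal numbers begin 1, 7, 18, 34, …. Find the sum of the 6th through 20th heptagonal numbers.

6745

Σ i(5i−3)/2 = (5Σi² − 3Σi) / 2 over i = 6..20.
Σi = 210 − 15 = 195 and Σi² = 2870 − 55 = 2815.
(5·2815 − 3·195) / 2 = 13490/2 = 6745.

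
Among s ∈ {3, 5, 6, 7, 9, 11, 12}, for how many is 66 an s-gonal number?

2

s = 3: P(3, 11) = 66. ✓
s = 5: P(5, 6) = 51 and P(5, 7) = 70; 66 is not s-gonal.
s = 6: P(6, 6) = 66. ✓
s = 7: P(7, 5) = 55 and P(7, 6) = 81; 66 is not s-gonal.
s = 9: P(9, 4) = 46 and P(9, 5) = 75; 66 is not s-gonal.
s = 11: P(11, 4) = 58 and P(11, 5) = 95; 66 is not s-gonal.
s = 12: P(12, 4) = 64 and P(12, 5) = 105; 66 is not s-gonal.
Hits: s ∈ {3, 6} → 2.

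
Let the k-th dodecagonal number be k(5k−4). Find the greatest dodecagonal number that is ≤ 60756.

Solve n(5n−4) ≤ 60756 for integer n.
n = 110 gives 60060 ≤ 60756, while n = 111 gives 61161 > 60756; so the answer is 60060.

60060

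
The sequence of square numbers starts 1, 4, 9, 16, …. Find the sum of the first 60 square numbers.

Σ_{i=1}^{60} i² = 60·61·121/6 = 73810.

73810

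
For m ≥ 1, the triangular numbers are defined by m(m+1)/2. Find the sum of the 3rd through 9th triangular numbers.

Σ i(i+1)/2 = (Σi² + Σi) / 2 over i = 3..9.
Σi = 45 − 3 = 42 and Σi² = 285 − 5 = 280.
(1·280 + 1·42) / 2 = 322/2 = 161.

161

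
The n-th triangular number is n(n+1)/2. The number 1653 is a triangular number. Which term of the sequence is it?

Set n(n+1)/2 = 1653, giving n² + n − 3306 = 0.
So n = (-1 + 115) / 2 = 114/2 = 57.

57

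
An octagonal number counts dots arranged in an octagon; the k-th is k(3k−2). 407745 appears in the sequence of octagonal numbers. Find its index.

369

Set n(3n−2) = 407745, giving 3n² − 2n − 407745 = 0.
The discriminant is 4 + 12·407745 = 4892944, and √4892944 = 2212.
So n = (2 + 2212) / 6 = 2214/6 = 369.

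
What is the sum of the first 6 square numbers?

Σ_{i=1}^{6} i² = 6·7·13/6 = 91.

91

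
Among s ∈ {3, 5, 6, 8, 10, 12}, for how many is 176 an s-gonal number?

2

s = 3: P(3, 18) = 171 and P(3, 19) = 190; 176 is not s-gonal.
s = 5: P(5, 11) = 176. ✓
s = 6: P(6, 9) = 153 and P(6, 10) = 190; 176 is not s-gonal.
s = 8: P(8, 8) = 176. ✓
s = 10: P(10, 7) = 175 and P(10, 8) = 232; 176 is not s-gonal.
s = 12: P(12, 6) = 156 and P(12, 7) = 217; 176 is not s-gonal.
Hits: s ∈ {5, 8} → 2.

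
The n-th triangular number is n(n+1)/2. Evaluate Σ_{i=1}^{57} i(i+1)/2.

32509

Σ i(i+1)/2 = (Σi² + Σi) / 2 over i = 1..57.
Σi = 1653 and Σi² = 63365.
(1·63365 + 1·1653) / 2 = 65018/2 = 32509.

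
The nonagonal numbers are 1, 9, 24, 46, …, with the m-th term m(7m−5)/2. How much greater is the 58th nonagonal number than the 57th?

Consecutive nonagonal numbers differ by 7n − 6: here 7·58 − 6 = 400.

400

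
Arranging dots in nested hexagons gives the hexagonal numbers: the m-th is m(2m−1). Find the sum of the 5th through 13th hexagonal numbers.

1497

Σ i(2i−1) = 2Σi² − Σi over i = 5..13.
Σi = 91 − 10 = 81 and Σi² = 819 − 30 = 789.
2·789 − 1·81 = 1497.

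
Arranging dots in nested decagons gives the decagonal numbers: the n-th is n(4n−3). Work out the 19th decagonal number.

The 19th decagonal number is n(4n−3) with n = 19.
19·(4·19 − 3) = 19·73 = 1387.

1387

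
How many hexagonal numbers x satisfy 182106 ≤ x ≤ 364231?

The n-th hexagonal number is n(2n−1).
Smallest index with value ≥ 182106: n = 302 (giving 182106).
Largest index with value ≤ 364231: n = 427 (giving 364231).
Indices 302 through 427: 126 terms.

126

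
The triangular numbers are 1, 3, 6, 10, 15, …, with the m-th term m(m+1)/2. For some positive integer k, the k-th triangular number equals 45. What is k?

Set n(n+1)/2 = 45, giving n² + n − 90 = 0.
The discriminant is 1 + 8·45 = 361, and √361 = 19.
So n = (-1 + 19) / 2 = 18/2 = 9.

9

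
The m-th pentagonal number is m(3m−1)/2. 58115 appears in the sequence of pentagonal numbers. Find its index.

197

Set n(3n−1)/2 = 58115, giving 3n² − n − 116230 = 0.
So n = (1 + 1181) / 6 = 1182/6 = 197.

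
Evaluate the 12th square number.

12² = 144.

144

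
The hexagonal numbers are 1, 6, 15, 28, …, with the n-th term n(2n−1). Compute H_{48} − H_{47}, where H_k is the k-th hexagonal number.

189

Consecutive hexagonal numbers differ by 4n − 3: here 4·48 − 3 = 189.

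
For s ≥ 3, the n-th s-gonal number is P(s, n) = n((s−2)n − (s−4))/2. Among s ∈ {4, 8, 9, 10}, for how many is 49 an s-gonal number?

s = 4: P(4, 7) = 49. ✓
s = 8: P(8, 4) = 40 and P(8, 5) = 65; 49 is not s-gonal.
s = 9: P(9, 4) = 46 and P(9, 5) = 75; 49 is not s-gonal.
s = 10: P(10, 3) = 27 and P(10, 4) = 52; 49 is not s-gonal.
Hits: s ∈ {4} → 1.

1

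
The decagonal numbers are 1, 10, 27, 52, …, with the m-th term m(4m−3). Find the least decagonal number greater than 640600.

Solve n(4n−3) > 640600 for integer n.
The largest n with value ≤ 640600 is 400 (since 638800 ≤ 640600 < 642001), so the first above is n = 401, value 642001.

642001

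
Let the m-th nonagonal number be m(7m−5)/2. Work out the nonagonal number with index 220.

220·(7·220 − 5)/2 = 220·1535/2 = 168850.

168850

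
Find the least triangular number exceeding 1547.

Solve n(n+1)/2 > 1547 for integer n.
The largest n with value ≤ 1547 is 55 (since 1540 ≤ 1547 < 1596), so the first above is n = 56, value 1596.

1596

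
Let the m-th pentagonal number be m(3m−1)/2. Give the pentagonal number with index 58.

The 58th pentagonal number is n(3n−1)/2 with n = 58.
58·(3·58 − 1)/2 = 58·173/2 = 5017.

5017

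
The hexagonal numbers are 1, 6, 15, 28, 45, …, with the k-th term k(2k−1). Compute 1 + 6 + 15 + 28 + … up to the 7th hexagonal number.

Σ i(2i−1) = 2Σi² − Σi over i = 1..7.
Σi = 28 and Σi² = 140.
2·140 − 1·28 = 252.

252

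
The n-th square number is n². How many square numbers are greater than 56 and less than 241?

8

The n-th square number is n².
Smallest index with value > 56: n = 8 (giving 64).
Largest index with value < 241: n = 15 (giving 225).
Indices 8 through 15: 8 terms.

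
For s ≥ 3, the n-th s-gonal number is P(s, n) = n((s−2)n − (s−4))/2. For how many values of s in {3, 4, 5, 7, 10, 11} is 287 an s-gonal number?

1

s = 3: P(3, 23) = 276 and P(3, 24) = 300; 287 is not s-gonal.
s = 4: P(4, 16) = 256 and P(4, 17) = 289; 287 is not s-gonal.
s = 5: P(5, 14) = 287. ✓
s = 7: P(7, 11) = 286 and P(7, 12) = 342; 287 is not s-gonal.
s = 10: P(10, 8) = 232 and P(10, 9) = 297; 287 is not s-gonal.
s = 11: P(11, 8) = 260 and P(11, 9) = 333; 287 is not s-gonal.
Hits: s ∈ {5} → 1.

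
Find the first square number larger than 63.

Solve n² > 63 for integer n.
The largest n with value ≤ 63 is 7 (since 49 ≤ 63 < 64), so the first above is n = 8, value 64.

64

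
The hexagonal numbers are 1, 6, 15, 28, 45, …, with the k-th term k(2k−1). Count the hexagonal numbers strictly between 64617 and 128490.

74

The n-th hexagonal number is n(2n−1).
Smallest index with value > 64617: n = 180 (giving 64620).
Largest index with value < 128490: n = 253 (giving 127765).
Indices 180 through 253: 74 terms.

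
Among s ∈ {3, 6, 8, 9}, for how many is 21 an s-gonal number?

2

s = 3: P(3, 6) = 21. ✓
s = 6: P(6, 3) = 15 and P(6, 4) = 28; 21 is not s-gonal.
s = 8: P(8, 3) = 21. ✓
s = 9: P(9, 2) = 9 and P(9, 3) = 24; 21 is not s-gonal.
Hits: s ∈ {3, 8} → 2.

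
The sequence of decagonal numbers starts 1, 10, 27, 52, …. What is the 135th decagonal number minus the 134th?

1073

Consecutive decagonal numbers differ by 8n − 7: here 8·135 − 7 = 1073.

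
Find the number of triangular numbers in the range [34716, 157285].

The n-th triangular number is n(n+1)/2.
Smallest index with value ≥ 34716: n = 263 (giving 34716).
Largest index with value ≤ 157285: n = 560 (giving 157080).
Indices 263 through 560: 298 terms.

298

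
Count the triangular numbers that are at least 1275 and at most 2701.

24

The n-th triangular number is n(n+1)/2.
Smallest index with value ≥ 1275: n = 50 (giving 1275).
Largest index with value ≤ 2701: n = 73 (giving 2701).
Indices 50 through 73: 24 terms.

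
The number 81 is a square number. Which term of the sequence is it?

We need n² = 81, so n = √81 = 9.

9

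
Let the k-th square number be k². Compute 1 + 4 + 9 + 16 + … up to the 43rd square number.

Σ_{i=1}^{43} i² = 43·44·87/6 = 27434.

27434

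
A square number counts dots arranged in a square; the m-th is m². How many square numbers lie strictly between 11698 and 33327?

74

The n-th square number is n².
Smallest index with value > 11698: n = 109 (giving 11881).
Largest index with value < 33327: n = 182 (giving 33124).
Indices 109 through 182: 74 terms.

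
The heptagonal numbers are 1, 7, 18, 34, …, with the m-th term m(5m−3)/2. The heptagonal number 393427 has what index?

397

Set n(5n−3)/2 = 393427, giving 5n² − 3n − 786854 = 0.
The discriminant is 9 + 40·393427 = 15737089, and √15737089 = 3967.
So n = (3 + 3967) / 10 = 3970/10 = 397.
Check: 397·(5·397 − 3)/2 = 393427. ✓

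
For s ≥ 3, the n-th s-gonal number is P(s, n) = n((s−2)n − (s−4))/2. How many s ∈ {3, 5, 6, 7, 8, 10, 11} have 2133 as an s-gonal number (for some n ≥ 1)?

1

s = 3: P(3, 64) = 2080 and P(3, 65) = 2145; 2133 is not s-gonal.
s = 5: P(5, 37) = 2035 and P(5, 38) = 2147; 2133 is not s-gonal.
s = 6: P(6, 32) = 2016 and P(6, 33) = 2145; 2133 is not s-gonal.
s = 7: P(7, 29) = 2059 and P(7, 30) = 2205; 2133 is not s-gonal.
s = 8: P(8, 27) = 2133. ✓
s = 10: P(10, 23) = 2047 and P(10, 24) = 2232; 2133 is not s-gonal.
s = 11: P(11, 22) = 2101 and P(11, 23) = 2300; 2133 is not s-gonal.
Hits: s ∈ {8} → 1.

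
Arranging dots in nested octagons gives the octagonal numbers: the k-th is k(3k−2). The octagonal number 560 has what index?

14

Set n(3n−2) = 560, giving 3n² − 2n − 560 = 0.
The discriminant is 4 + 12·560 = 6724, and √6724 = 82.
So n = (2 + 82) / 6 = 84/6 = 14.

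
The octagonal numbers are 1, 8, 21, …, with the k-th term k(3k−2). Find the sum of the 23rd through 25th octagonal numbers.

5046

Σ i(3i−2) = 3Σi² − 2Σi over i = 23..25.
Σi = 325 − 253 = 72 and Σi² = 5525 − 3795 = 1730.
3·1730 − 2·72 = 5046.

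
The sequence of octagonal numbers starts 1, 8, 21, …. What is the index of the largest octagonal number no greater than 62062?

Solve n(3n−2) ≤ 62062 for integer n.
n = 144 gives 61920 ≤ 62062, while n = 145 gives 62785 > 62062; so the answer is index 144.

144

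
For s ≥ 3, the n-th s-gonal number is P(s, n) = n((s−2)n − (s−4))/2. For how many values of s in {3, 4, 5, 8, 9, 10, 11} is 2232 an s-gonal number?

1

s = 3: P(3, 66) = 2211 and P(3, 67) = 2278; 2232 is not s-gonal.
s = 4: P(4, 47) = 2209 and P(4, 48) = 2304; 2232 is not s-gonal.
s = 5: P(5, 38) = 2147 and P(5, 39) = 2262; 2232 is not s-gonal.
s = 8: P(8, 27) = 2133 and P(8, 28) = 2296; 2232 is not s-gonal.
s = 9: P(9, 25) = 2125 and P(9, 26) = 2301; 2232 is not s-gonal.
s = 10: P(10, 24) = 2232. ✓
s = 11: P(11, 22) = 2101 and P(11, 23) = 2300; 2232 is not s-gonal.
Hits: s ∈ {10} → 1.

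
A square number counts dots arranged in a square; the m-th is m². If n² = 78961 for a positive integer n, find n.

We need n² = 78961, so n = √78961 = 281.
Check: 281² = 78961. ✓

281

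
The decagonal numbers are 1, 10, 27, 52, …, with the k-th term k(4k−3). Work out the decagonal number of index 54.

The 54th decagonal number is n(4n−3) with n = 54.
54·(4·54 − 3) = 54·213 = 11502.

11502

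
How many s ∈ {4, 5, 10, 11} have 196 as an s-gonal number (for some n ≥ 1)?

s = 4: P(4, 14) = 196. ✓
s = 5: P(5, 11) = 176 and P(5, 12) = 210; 196 is not s-gonal.
s = 10: P(10, 7) = 175 and P(10, 8) = 232; 196 is not s-gonal.
s = 11: P(11, 7) = 196. ✓
Hits: s ∈ {4, 11} → 2.

2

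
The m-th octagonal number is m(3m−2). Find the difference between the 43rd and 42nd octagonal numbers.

Consecutive octagonal numbers differ by 6n − 5: here 6·43 − 5 = 253.

253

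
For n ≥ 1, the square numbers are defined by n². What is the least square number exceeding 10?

Solve n² > 10 for integer n.
The largest n with value ≤ 10 is 3 (since 9 ≤ 10 < 16), so the first above is n = 4, value 16.

16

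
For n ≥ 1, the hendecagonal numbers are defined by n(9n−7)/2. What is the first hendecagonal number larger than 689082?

Solve n(9n−7)/2 > 689082 for integer n.
The largest n with value ≤ 689082 is 391 (since 686596 ≤ 689082 < 690116), so the first above is n = 392, value 690116.

690116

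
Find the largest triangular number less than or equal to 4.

Solve n(n+1)/2 ≤ 4 for integer n.
n = 2 gives 3 ≤ 4, while n = 3 gives 6 > 4; so the answer is 3.

3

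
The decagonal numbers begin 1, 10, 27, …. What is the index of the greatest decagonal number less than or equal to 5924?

38

Solve n(4n−3) ≤ 5924 for integer n.
n = 38 gives 5662 ≤ 5924, while n = 39 gives 5967 > 5924; so the answer is index 38.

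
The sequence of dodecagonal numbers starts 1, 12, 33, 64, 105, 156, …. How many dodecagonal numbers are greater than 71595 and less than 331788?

The n-th dodecagonal number is n(5n−4).
Smallest index with value > 71595: n = 121 (giving 72721).
Largest index with value < 331788: n = 257 (giving 329217).
Indices 121 through 257: 137 terms.

137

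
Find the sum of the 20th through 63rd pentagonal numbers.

123398

Σ i(3i−1)/2 = (3Σi² − Σi) / 2 over i = 20..63.
Σi = 2016 − 190 = 1826 and Σi² = 85344 − 2470 = 82874.
(3·82874 − 1·1826) / 2 = 246796/2 = 123398.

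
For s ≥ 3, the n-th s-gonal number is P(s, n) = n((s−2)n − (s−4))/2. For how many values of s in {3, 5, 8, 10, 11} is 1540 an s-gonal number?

2

s = 3: P(3, 55) = 1540. ✓
s = 5: P(5, 32) = 1520 and P(5, 33) = 1617; 1540 is not s-gonal.
s = 8: P(8, 22) = 1408 and P(8, 23) = 1541; 1540 is not s-gonal.
s = 10: P(10, 20) = 1540. ✓
s = 11: P(11, 18) = 1395 and P(11, 19) = 1558; 1540 is not s-gonal.
Hits: s ∈ {3, 10} → 2.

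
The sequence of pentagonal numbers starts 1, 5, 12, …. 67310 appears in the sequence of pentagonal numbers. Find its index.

Set n(3n−1)/2 = 67310, giving 3n² − n − 134620 = 0.
The discriminant is 1 + 24·67310 = 1615441, and √1615441 = 1271.
So n = (1 + 1271) / 6 = 1272/6 = 212.

212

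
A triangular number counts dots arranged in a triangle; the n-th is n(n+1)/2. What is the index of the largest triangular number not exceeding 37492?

Solve n(n+1)/2 ≤ 37492 for integer n.
n = 273 gives 37401 ≤ 37492, while n = 274 gives 37675 > 37492; so the answer is index 273.

273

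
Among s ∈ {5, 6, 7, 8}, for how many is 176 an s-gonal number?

2

s = 5: P(5, 11) = 176. ✓
s = 6: P(6, 9) = 153 and P(6, 10) = 190; 176 is not s-gonal.
s = 7: P(7, 8) = 148 and P(7, 9) = 189; 176 is not s-gonal.
s = 8: P(8, 8) = 176. ✓
Hits: s ∈ {5, 8} → 2.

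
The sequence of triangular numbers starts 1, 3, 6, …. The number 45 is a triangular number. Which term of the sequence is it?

Set n(n+1)/2 = 45, giving n² + n − 90 = 0.
The discriminant is 1 + 8·45 = 361, and √361 = 19.
So n = (-1 + 19) / 2 = 18/2 = 9.

9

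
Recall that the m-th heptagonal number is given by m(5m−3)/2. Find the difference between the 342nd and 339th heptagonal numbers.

5103

342·(5·342 − 3)/2 = 291897 and 339·(5·339 − 3)/2 = 286794.
Difference: 291897 − 286794 = 5103.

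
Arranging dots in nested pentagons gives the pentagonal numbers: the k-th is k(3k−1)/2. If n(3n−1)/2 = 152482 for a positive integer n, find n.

Set n(3n−1)/2 = 152482, giving 3n² − n − 304964 = 0.
The discriminant is 1 + 24·152482 = 3659569, and √3659569 = 1913.
So n = (1 + 1913) / 6 = 1914/6 = 319.
Check: 319·(3·319 − 1)/2 = 152482. ✓

319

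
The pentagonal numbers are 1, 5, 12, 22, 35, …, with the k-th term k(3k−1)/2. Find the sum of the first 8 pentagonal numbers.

Σ i(3i−1)/2 = (3Σi² − Σi) / 2 over i = 1..8.
Σi = 36 and Σi² = 204.
(3·204 − 1·36) / 2 = 576/2 = 288.

288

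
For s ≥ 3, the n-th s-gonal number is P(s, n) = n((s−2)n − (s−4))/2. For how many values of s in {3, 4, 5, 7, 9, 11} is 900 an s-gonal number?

1

s = 3: P(3, 41) = 861 and P(3, 42) = 903; 900 is not s-gonal.
s = 4: P(4, 30) = 900. ✓
s = 5: P(5, 24) = 852 and P(5, 25) = 925; 900 is not s-gonal.
s = 7: P(7, 19) = 874 and P(7, 20) = 970; 900 is not s-gonal.
s = 9: P(9, 16) = 856 and P(9, 17) = 969; 900 is not s-gonal.
s = 11: P(11, 14) = 833 and P(11, 15) = 960; 900 is not s-gonal.
Hits: s ∈ {4} → 1.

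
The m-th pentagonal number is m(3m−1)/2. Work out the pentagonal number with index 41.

2501

The 41st pentagonal number is n(3n−1)/2 with n = 41.
41·(3·41 − 1)/2 = 41·122/2 = 41·61 = 2501.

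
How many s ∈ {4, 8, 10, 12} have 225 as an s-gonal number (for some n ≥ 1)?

s = 4: P(4, 15) = 225. ✓
s = 8: P(8, 9) = 225. ✓
s = 10: P(10, 7) = 175 and P(10, 8) = 232; 225 is not s-gonal.
s = 12: P(12, 7) = 217 and P(12, 8) = 288; 225 is not s-gonal.
Hits: s ∈ {4, 8} → 2.

2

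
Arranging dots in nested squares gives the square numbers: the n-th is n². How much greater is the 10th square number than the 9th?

n² − (n−1)² = 2n − 1, so 10² − 9² = 2·10 − 1 = 19.

19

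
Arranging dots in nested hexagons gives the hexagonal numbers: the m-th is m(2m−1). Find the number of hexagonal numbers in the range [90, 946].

16

The n-th hexagonal number is n(2n−1).
Smallest index with value ≥ 90: n = 7 (giving 91).
Largest index with value ≤ 946: n = 22 (giving 946).
Indices 7 through 22: 16 terms.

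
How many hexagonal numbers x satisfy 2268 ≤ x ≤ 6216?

23

The n-th hexagonal number is n(2n−1).
Smallest index with value ≥ 2268: n = 34 (giving 2278).
Largest index with value ≤ 6216: n = 56 (giving 6216).
Indices 34 through 56: 23 terms.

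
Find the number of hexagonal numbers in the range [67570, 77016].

The n-th hexagonal number is n(2n−1).
Smallest index with value ≥ 67570: n = 185 (giving 68265).
Largest index with value ≤ 77016: n = 196 (giving 76636).
Indices 185 through 196: 12 terms.

12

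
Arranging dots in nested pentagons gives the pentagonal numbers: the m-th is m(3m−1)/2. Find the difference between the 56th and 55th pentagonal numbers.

Consecutive pentagonal numbers differ by 3n − 2: here 3·56 − 2 = 166.

166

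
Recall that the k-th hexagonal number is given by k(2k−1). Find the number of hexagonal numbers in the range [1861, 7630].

The n-th hexagonal number is n(2n−1).
Smallest index with value ≥ 1861: n = 31 (giving 1891).
Largest index with value ≤ 7630: n = 62 (giving 7626).
Indices 31 through 62: 32 terms.

32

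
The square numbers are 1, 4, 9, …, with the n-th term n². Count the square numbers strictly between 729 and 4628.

The n-th square number is n².
Smallest index with value > 729: n = 28 (giving 784).
Largest index with value < 4628: n = 68 (giving 4624).
Indices 28 through 68: 41 terms.

41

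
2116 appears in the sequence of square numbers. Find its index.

46

We need n² = 2116, so n = √2116 = 46.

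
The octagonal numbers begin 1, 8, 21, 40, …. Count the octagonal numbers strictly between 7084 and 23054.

The n-th octagonal number is n(3n−2).
Smallest index with value > 7084: n = 49 (giving 7105).
Largest index with value < 23054: n = 87 (giving 22533).
Indices 49 through 87: 39 terms.

39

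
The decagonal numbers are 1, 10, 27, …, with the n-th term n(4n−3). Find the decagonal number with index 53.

The 53rd decagonal number is n(4n−3) with n = 53.
53·(4·53 − 3) = 53·209 = 11077.

11077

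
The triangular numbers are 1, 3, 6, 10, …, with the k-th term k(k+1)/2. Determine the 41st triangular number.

861

The 41st triangular number is n(n+1)/2 with n = 41.
41·42/2 = 1722/2 = 861.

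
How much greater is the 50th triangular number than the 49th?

Consecutive triangular numbers differ by n: T_{50} − T_{49} = 50.

50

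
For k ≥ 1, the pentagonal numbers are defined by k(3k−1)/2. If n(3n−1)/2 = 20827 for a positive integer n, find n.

Set n(3n−1)/2 = 20827, giving 3n² − n − 41654 = 0.
So n = (1 + 707) / 6 = 708/6 = 118.
Check: 118·(3·118 − 1)/2 = 20827. ✓

118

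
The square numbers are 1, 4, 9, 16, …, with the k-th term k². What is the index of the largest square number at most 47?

Solve n² ≤ 47 for integer n.
n = 6 gives 36 ≤ 47, while n = 7 gives 49 > 47; so the answer is index 6.

6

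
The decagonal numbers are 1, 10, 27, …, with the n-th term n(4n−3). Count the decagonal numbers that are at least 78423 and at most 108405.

The n-th decagonal number is n(4n−3).
Smallest index with value ≥ 78423: n = 141 (giving 79101).
Largest index with value ≤ 108405: n = 165 (giving 108405).
Indices 141 through 165: 25 terms.

25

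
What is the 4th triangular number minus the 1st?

4·5/2 = 10 and 1·2/2 = 1.
Difference: 10 − 1 = 9.

9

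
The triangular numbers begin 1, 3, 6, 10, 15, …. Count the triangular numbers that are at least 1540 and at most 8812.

78

The n-th triangular number is n(n+1)/2.
Smallest index with value ≥ 1540: n = 55 (giving 1540).
Largest index with value ≤ 8812: n = 132 (giving 8778).
Indices 55 through 132: 78 terms.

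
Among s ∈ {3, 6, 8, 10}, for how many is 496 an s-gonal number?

2

s = 3: P(3, 31) = 496. ✓
s = 6: P(6, 16) = 496. ✓
s = 8: P(8, 13) = 481 and P(8, 14) = 560; 496 is not s-gonal.
s = 10: P(10, 11) = 451 and P(10, 12) = 540; 496 is not s-gonal.
Hits: s ∈ {3, 6} → 2.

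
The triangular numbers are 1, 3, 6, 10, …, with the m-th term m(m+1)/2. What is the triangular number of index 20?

The 20th triangular number is n(n+1)/2 with n = 20.
20·21/2 = 420/2 = 210.

210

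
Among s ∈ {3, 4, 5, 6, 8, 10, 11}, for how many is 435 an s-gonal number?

2

s = 3: P(3, 29) = 435. ✓
s = 4: P(4, 20) = 400 and P(4, 21) = 441; 435 is not s-gonal.
s = 5: P(5, 17) = 425 and P(5, 18) = 477; 435 is not s-gonal.
s = 6: P(6, 15) = 435. ✓
s = 8: P(8, 12) = 408 and P(8, 13) = 481; 435 is not s-gonal.
s = 10: P(10, 10) = 370 and P(10, 11) = 451; 435 is not s-gonal.
s = 11: P(11, 10) = 415 and P(11, 11) = 506; 435 is not s-gonal.
Hits: s ∈ {3, 6} → 2.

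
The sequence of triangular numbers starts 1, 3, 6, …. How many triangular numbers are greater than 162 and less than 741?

The n-th triangular number is n(n+1)/2.
Smallest index with value > 162: n = 18 (giving 171).
Largest index with value < 741: n = 37 (giving 703).
Indices 18 through 37: 20 terms.

20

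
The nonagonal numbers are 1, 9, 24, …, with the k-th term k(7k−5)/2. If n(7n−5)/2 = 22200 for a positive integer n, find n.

Set n(7n−5)/2 = 22200, giving 7n² − 5n − 44400 = 0.
The discriminant is 25 + 56·22200 = 1243225, and √1243225 = 1115.
So n = (5 + 1115) / 14 = 1120/14 = 80.

80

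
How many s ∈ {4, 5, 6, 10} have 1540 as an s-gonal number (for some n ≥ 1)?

2

s = 4: P(4, 39) = 1521 and P(4, 40) = 1600; 1540 is not s-gonal.
s = 5: P(5, 32) = 1520 and P(5, 33) = 1617; 1540 is not s-gonal.
s = 6: P(6, 28) = 1540. ✓
s = 10: P(10, 20) = 1540. ✓
Hits: s ∈ {6, 10} → 2.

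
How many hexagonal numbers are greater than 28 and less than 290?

8

The n-th hexagonal number is n(2n−1).
Smallest index with value > 28: n = 5 (giving 45).
Largest index with value < 290: n = 12 (giving 276).
Indices 5 through 12: 8 terms.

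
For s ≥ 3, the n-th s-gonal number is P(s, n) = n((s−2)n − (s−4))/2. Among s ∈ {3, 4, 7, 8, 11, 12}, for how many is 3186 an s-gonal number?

2

s = 3: P(3, 79) = 3160 and P(3, 80) = 3240; 3186 is not s-gonal.
s = 4: P(4, 56) = 3136 and P(4, 57) = 3249; 3186 is not s-gonal.
s = 7: P(7, 36) = 3186. ✓
s = 8: P(8, 32) = 3008 and P(8, 33) = 3201; 3186 is not s-gonal.
s = 11: P(11, 27) = 3186. ✓
s = 12: P(12, 25) = 3025 and P(12, 26) = 3276; 3186 is not s-gonal.
Hits: s ∈ {7, 11} → 2.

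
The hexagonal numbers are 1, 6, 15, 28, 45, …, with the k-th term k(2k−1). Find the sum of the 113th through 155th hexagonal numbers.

Σ i(2i−1) = 2Σi² − Σi over i = 113..155.
Σi = 12090 − 6328 = 5762 and Σi² = 1253330 − 474600 = 778730.
2·778730 − 1·5762 = 1551698.

1551698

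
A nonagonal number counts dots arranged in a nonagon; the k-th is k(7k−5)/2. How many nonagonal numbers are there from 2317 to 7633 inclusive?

21

The n-th nonagonal number is n(7n−5)/2.
Smallest index with value ≥ 2317: n = 27 (giving 2484).
Largest index with value ≤ 7633: n = 47 (giving 7614).
Indices 27 through 47: 21 terms.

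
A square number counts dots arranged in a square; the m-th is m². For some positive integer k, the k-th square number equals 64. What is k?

We need n² = 64, so n = √64 = 8.

8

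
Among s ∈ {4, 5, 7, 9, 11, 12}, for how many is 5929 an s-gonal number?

2

s = 4: P(4, 77) = 5929. ✓
s = 5: P(5, 63) = 5922 and P(5, 64) = 6112; 5929 is not s-gonal.
s = 7: P(7, 49) = 5929. ✓
s = 9: P(9, 41) = 5781 and P(9, 42) = 6069; 5929 is not s-gonal.
s = 11: P(11, 36) = 5706 and P(11, 37) = 6031; 5929 is not s-gonal.
s = 12: P(12, 34) = 5644 and P(12, 35) = 5985; 5929 is not s-gonal.
Hits: s ∈ {4, 7} → 2.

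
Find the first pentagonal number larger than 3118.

Solve n(3n−1)/2 > 3118 for integer n.
The largest n with value ≤ 3118 is 45 (since 3015 ≤ 3118 < 3151), so the first above is n = 46, value 3151.

3151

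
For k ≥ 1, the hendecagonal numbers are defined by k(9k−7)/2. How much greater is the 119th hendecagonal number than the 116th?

119·(9·119 − 7)/2 = 63308 and 116·(9·116 − 7)/2 = 60146.
Difference: 63308 − 60146 = 3162.

3162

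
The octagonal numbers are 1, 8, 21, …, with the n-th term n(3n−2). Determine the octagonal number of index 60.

10680

60·(3·60 − 2) = 60·178 = 10680.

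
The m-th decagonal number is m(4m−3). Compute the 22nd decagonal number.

22·(4·22 − 3) = 22·85 = 1870.

1870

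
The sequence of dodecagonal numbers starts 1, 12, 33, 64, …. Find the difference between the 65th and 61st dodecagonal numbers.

65·(5·65 − 4) = 20865 and 61·(5·61 − 4) = 18361.
Difference: 20865 − 18361 = 2504.

2504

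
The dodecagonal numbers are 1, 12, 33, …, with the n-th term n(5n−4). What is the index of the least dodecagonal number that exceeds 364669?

Solve n(5n−4) > 364669 for integer n.
The largest n with value ≤ 364669 is 270 (since 363420 ≤ 364669 < 366121), so the first above is n = 271, value 366121.

271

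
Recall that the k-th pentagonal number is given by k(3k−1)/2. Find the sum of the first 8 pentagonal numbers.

Σ i(3i−1)/2 = (3Σi² − Σi) / 2 over i = 1..8.
Σi = 36 and Σi² = 204.
(3·204 − 1·36) / 2 = 576/2 = 288.

288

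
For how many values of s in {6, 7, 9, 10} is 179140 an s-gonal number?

1

s = 6: P(6, 299) = 178503 and P(6, 300) = 179700; 179140 is not s-gonal.
s = 7: P(7, 267) = 177822 and P(7, 268) = 179158; 179140 is not s-gonal.
s = 9: P(9, 226) = 178201 and P(9, 227) = 179784; 179140 is not s-gonal.
s = 10: P(10, 212) = 179140. ✓
Hits: s ∈ {10} → 1.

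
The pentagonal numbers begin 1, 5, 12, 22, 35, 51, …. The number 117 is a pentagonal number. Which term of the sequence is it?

9

Set n(3n−1)/2 = 117, giving 3n² − n − 234 = 0.
So n = (1 + 53) / 6 = 54/6 = 9.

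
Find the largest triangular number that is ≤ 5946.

5886

Solve n(n+1)/2 ≤ 5946 for integer n.
n = 108 gives 5886 ≤ 5946, while n = 109 gives 5995 > 5946; so the answer is 5886.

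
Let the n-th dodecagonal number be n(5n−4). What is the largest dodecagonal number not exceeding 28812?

28576

Solve n(5n−4) ≤ 28812 for integer n.
n = 76 gives 28576 ≤ 28812, while n = 77 gives 29337 > 28812; so the answer is 28576.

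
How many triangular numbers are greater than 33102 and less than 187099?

The n-th triangular number is n(n+1)/2.
Smallest index with value > 33102: n = 257 (giving 33153).
Largest index with value < 187099: n = 611 (giving 186966).
Indices 257 through 611: 355 terms.

355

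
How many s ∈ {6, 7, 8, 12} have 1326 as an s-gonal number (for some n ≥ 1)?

s = 6: P(6, 26) = 1326. ✓
s = 7: P(7, 23) = 1288 and P(7, 24) = 1404; 1326 is not s-gonal.
s = 8: P(8, 21) = 1281 and P(8, 22) = 1408; 1326 is not s-gonal.
s = 12: P(12, 16) = 1216 and P(12, 17) = 1377; 1326 is not s-gonal.
Hits: s ∈ {6} → 1.

1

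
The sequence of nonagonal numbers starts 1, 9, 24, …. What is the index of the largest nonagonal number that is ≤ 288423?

287

Solve n(7n−5)/2 ≤ 288423 for integer n.
n = 287 gives 287574 ≤ 288423, while n = 288 gives 289584 > 288423; so the answer is index 287.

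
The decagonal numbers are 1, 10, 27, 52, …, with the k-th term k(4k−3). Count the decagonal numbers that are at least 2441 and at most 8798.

22

The n-th decagonal number is n(4n−3).
Smallest index with value ≥ 2441: n = 26 (giving 2626).
Largest index with value ≤ 8798: n = 47 (giving 8695).
Indices 26 through 47: 22 terms.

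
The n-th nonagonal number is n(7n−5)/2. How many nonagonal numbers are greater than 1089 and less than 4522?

18

The n-th nonagonal number is n(7n−5)/2.
Smallest index with value > 1089: n = 19 (giving 1216).
Largest index with value < 4522: n = 36 (giving 4446).
Indices 19 through 36: 18 terms.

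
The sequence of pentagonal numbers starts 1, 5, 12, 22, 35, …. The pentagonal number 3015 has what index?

Set n(3n−1)/2 = 3015, giving 3n² − n − 6030 = 0.
The discriminant is 1 + 24·3015 = 72361, and √72361 = 269.
So n = (1 + 269) / 6 = 270/6 = 45.
Check: 45·(3·45 − 1)/2 = 3015. ✓

45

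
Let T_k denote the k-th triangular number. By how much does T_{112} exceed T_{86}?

2587

112·113/2 = 6328 and 86·87/2 = 3741.
Difference: 6328 − 3741 = 2587.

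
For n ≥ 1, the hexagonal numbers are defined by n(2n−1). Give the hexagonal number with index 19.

703

19·(2·19 − 1) = 19·37 = 703.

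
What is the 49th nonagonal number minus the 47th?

667

49·(7·49 − 5)/2 = 8281 and 47·(7·47 − 5)/2 = 7614.
Difference: 8281 − 7614 = 667.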